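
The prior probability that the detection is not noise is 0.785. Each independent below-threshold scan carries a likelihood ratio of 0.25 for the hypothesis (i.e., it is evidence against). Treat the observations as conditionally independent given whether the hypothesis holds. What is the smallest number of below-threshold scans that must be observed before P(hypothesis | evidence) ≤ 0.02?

4

Prior odds = 0.785/0.215 = 157/43.
Likelihood ratio per below-threshold scan = 0.25.
Target posterior odds = 0.02/0.98 = 1/49.
Need (157/43) × 0.25ⁿ ≤ 1/49, i.e. 0.25ⁿ ≤ 43/7693.
0.25³ = 0.015625 is still above 43/7693 but 0.25⁴ = 0.00390625 is at or below it, so n = 4.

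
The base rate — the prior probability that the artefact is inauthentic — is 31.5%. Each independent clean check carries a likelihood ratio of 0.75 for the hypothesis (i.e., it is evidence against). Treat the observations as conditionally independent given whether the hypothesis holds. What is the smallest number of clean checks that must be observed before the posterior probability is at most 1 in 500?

19

Prior odds = 0.315/0.685 = 63/137.
Likelihood ratio per clean check = 0.75.
Target odds: 0.002 ÷ 0.998 = 1/499.
Require 0.75ⁿ ≤ 1/499 ÷ (63/137) = 137/31437.
0.75¹⁸ ≈0.00563771 is still above 137/31437 but 0.75¹⁹ ≈0.00422828 is at or below it, so n = 19.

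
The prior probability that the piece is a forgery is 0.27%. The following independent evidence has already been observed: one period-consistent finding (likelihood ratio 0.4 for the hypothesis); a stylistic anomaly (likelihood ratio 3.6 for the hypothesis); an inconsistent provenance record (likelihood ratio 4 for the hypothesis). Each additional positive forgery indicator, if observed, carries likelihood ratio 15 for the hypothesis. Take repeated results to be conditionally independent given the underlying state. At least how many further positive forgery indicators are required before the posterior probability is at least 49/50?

Prior odds = 0.0027/0.9973 = 27/9973.
Combined Bayes factor of the evidence already in hand = 0.4 × 3.6 × 4 = 5.76.
Odds after that evidence = (27/9973) × 5.76 = 3888/249325.
Target odds = 0.98/0.02 = 49.
Need 15ⁿ ≥ 49 ÷ (3888/249325) = 12216925/3888.
15² = 225 falls short of 12216925/3888 but 15³ = 3375 reaches it, so n = 3.

3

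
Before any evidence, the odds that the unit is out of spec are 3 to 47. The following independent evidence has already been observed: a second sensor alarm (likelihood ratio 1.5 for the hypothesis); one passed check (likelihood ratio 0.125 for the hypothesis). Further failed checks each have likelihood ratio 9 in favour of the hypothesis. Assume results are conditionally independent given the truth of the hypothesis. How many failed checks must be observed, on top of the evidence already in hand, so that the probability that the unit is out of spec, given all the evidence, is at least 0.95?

4

Prior odds = 3/47.
Combined Bayes factor of the evidence already in hand = 1.5 × 0.125 = 0.1875.
Odds after that evidence = (3/47) × 0.1875 = 9/752.
Target odds = 0.95/0.05 = 19.
Need 9ⁿ ≥ 19 ÷ (9/752) = 14288/9.
9³ = 729 falls short of 14288/9 but 9⁴ = 6561 reaches it, so n = 4.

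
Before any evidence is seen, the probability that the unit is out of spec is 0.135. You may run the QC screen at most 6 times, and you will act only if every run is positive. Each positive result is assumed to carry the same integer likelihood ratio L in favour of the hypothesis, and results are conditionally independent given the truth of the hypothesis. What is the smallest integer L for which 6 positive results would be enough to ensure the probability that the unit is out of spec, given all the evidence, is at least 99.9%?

5

Prior odds = 0.135/0.865 = 27/173.
Target odds = 0.999/0.001 = 999.
Need L⁶ ≥ 999 ÷ (27/173) = 6401.
4⁶ = 4096 < 6401 ≤ 15625 = 5⁶, so L = 5.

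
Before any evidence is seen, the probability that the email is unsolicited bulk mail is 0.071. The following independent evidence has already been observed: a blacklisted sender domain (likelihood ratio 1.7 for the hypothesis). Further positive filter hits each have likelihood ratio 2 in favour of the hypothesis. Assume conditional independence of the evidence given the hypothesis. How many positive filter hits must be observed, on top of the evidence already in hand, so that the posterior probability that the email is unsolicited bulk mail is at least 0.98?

9

Prior odds = 0.071/0.929 = 71/929.
Bayes factor of the evidence already in hand = 1.7.
Odds after that evidence = (71/929) × 1.7 = 1207/9290.
Target odds = 0.98/0.02 = 49.
Need 2ⁿ ≥ 49 ÷ (1207/9290) = 455210/1207.
2⁸ = 256 falls short of 455210/1207 but 2⁹ = 512 reaches it, so n = 9.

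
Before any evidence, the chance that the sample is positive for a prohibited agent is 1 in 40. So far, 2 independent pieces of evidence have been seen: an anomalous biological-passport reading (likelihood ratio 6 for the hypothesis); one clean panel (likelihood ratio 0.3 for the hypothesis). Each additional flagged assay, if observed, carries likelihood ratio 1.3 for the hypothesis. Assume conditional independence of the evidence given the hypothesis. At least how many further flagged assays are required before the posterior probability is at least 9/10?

21

Prior odds = 0.025/0.975 = 1/39.
Combined Bayes factor of the evidence already in hand = 6 × 0.3 = 1.8.
Odds after that evidence = (1/39) × 1.8 = 3/65.
Target odds = 0.9/0.1 = 9.
Need 1.3ⁿ ≥ 9 ÷ (3/65) = 195.
1.3²⁰ ≈190.05 falls short of 195 but 1.3²¹ ≈247.065 reaches it, so n = 21.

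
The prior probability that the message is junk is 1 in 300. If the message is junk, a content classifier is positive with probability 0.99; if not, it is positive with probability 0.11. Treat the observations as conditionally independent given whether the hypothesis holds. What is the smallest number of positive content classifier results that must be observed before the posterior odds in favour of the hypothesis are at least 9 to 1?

4

Prior odds = (1/300)/(299/300) = 1/299.
Likelihood ratio of a positive = 0.99/0.11 = 9.
Target odds = 9.
Require 9ⁿ ≥ 9 ÷ (1/299) = 2691.
9³ = 729 falls short of 2691 but 9⁴ = 6561 reaches it, so n = 4.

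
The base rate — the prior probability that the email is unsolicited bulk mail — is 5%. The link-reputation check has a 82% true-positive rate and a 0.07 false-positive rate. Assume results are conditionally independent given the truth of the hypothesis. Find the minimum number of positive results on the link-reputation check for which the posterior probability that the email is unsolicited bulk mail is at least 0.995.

4

Prior odds = 0.05/0.95 = 1/19.
Likelihood ratio of a positive result = 0.82/0.07 = 82/7.
Target odds: 0.995 ÷ 0.005 = 199.
Require (82/7)ⁿ ≥ 199 ÷ (1/19) = 3781.
(82/7)³ = 551368/343 falls short of 3781 but (82/7)⁴ = 45212176/2401 reaches it, so n = 4.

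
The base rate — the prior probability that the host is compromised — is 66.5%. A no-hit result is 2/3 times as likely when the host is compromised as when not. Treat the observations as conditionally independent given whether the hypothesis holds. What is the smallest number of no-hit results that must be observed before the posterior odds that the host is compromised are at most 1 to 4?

Prior odds: 0.665 ÷ 0.335 = 133/67.
Likelihood ratio per no-hit result = 2/3.
Target odds = 0.25.
Require (2/3)ⁿ ≤ 0.25 ÷ (133/67) = 67/532.
(2/3)⁵ = 32/243 is still above 67/532 but (2/3)⁶ = 64/729 is at or below it, so n = 6.

6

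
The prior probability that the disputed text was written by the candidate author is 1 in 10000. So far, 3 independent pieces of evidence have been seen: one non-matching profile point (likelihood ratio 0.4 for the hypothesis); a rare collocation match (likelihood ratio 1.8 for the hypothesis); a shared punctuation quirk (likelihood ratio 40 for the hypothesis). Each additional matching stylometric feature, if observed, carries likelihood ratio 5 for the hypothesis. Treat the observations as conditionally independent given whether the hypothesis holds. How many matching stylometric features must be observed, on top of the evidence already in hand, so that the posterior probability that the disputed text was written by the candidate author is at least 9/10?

Prior odds = 0.0001/0.9999 = 1/9999.
Combined Bayes factor of the evidence already in hand = 0.4 × 1.8 × 40 = 28.8.
Odds after that evidence = (1/9999) × 28.8 = 16/5555.
Target odds = 0.9/0.1 = 9.
Need 5ⁿ ≥ 9 ÷ (16/5555) = 3124.6875.
5⁴ = 625 falls short of 3124.6875 but 5⁵ = 3125 reaches it, so n = 5.

5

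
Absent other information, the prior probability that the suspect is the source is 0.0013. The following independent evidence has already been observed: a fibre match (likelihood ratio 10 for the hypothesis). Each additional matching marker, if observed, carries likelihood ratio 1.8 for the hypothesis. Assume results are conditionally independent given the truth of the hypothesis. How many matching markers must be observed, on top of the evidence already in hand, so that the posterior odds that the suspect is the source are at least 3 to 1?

10

Prior odds = 0.0013/0.9987 = 13/9987.
Bayes factor of the evidence already in hand = 10.
Odds after that evidence = (13/9987) × 10 = 130/9987.
Target odds = 3.
Need 1.8ⁿ ≥ 3 ÷ (130/9987) = 29961/130.
1.8⁹ = 387420489/1953125 falls short of 29961/130 but 1.8¹⁰ ≈357.047 reaches it, so n = 10.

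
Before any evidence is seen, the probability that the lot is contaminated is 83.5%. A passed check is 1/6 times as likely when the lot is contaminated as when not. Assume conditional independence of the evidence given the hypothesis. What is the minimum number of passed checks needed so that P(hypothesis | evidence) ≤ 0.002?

Prior odds = 0.835/0.165 = 167/33.
Likelihood ratio per passed check = 1/6.
Target posterior odds = 0.002/0.998 = 1/499.
Need (167/33) × (1/6)ⁿ ≤ 1/499, i.e. (1/6)ⁿ ≤ 33/83333.
(1/6)⁴ = 1/1296 is still above 33/83333 but (1/6)⁵ = 1/7776 is at or below it, so n = 5.

5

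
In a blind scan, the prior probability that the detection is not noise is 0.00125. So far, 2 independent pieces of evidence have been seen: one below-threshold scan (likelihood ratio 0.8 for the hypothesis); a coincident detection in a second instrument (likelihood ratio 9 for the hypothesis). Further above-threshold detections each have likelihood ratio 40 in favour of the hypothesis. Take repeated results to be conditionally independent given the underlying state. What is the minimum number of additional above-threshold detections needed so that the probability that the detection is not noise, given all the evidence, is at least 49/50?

Prior odds = 0.00125/0.99875 = 1/799.
Combined Bayes factor of the evidence already in hand = 0.8 × 9 = 7.2.
Odds after that evidence = (1/799) × 7.2 = 36/3995.
Target odds = 0.98/0.02 = 49.
Need 40ⁿ ≥ 49 ÷ (36/3995) = 195755/36.
40² = 1600 falls short of 195755/36 but 40³ = 64000 reaches it, so n = 3.

3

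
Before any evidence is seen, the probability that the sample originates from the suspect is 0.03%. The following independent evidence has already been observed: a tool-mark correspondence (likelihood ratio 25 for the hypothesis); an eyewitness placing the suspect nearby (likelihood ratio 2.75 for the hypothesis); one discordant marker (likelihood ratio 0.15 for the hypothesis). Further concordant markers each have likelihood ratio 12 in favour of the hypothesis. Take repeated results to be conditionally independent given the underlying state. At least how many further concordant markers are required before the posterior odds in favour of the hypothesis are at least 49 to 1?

Prior odds = 0.0003/0.9997 = 3/9997.
Combined Bayes factor of the evidence already in hand = 25 × 2.75 × 0.15 = 10.3125.
Odds after that evidence = (3/9997) × 10.3125 = 495/159952.
Target odds = 49.
Need 12ⁿ ≥ 49 ÷ (495/159952) = 7837648/495.
12³ = 1728 falls short of 7837648/495 but 12⁴ = 20736 reaches it, so n = 4.

4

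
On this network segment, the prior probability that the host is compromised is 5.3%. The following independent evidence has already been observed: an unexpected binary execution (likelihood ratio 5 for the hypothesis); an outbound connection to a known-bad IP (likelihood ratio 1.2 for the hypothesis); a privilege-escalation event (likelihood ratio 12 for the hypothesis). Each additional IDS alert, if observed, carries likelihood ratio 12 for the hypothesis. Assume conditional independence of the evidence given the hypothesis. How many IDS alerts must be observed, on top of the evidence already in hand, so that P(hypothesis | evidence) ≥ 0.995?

2

Prior odds = 0.053/0.947 = 53/947.
Combined Bayes factor of the evidence already in hand = 5 × 1.2 × 12 = 72.
Odds after that evidence = (53/947) × 72 = 3816/947.
Target odds = 0.995/0.005 = 199.
Need 12ⁿ ≥ 199 ÷ (3816/947) = 188453/3816.
12¹ = 12 falls short of 188453/3816 but 12² = 144 reaches it, so n = 2.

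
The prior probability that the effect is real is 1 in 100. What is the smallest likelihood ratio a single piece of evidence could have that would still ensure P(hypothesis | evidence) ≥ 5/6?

Prior odds = 0.01/0.99 = 1/99.
Target odds = (5/6)/(1/6) = 5.
Required Bayes factor = 5 ÷ (1/99) = 495.

495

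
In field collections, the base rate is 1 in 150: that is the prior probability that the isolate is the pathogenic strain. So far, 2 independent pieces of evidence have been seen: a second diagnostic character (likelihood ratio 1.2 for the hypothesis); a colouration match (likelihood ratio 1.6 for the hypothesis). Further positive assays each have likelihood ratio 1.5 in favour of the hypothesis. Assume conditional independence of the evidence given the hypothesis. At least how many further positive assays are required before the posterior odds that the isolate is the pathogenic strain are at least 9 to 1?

Prior odds = (1/150)/(149/150) = 1/149.
Combined Bayes factor of the evidence already in hand = 1.2 × 1.6 = 1.92.
Odds after that evidence = (1/149) × 1.92 = 48/3725.
Target odds = 9.
Need 1.5ⁿ ≥ 9 ÷ (48/3725) = 698.4375.
1.5¹⁶ = 43046721/65536 falls short of 698.4375 but 1.5¹⁷ = 129140163/131072 reaches it, so n = 17.

17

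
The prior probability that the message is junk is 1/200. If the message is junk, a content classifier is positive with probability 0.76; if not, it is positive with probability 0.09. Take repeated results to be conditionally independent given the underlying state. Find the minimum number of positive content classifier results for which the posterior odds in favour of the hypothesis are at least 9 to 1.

4

Prior odds: 0.005 ÷ 0.995 = 1/199.
Likelihood ratio of a positive = 0.76/0.09 = 76/9.
Target odds = 9.
Need (1/199) × (76/9)ⁿ ≥ 9, i.e. (76/9)ⁿ ≥ 1791.
(76/9)³ = 438976/729 falls short of 1791 but (76/9)⁴ = 33362176/6561 reaches it, so n = 4.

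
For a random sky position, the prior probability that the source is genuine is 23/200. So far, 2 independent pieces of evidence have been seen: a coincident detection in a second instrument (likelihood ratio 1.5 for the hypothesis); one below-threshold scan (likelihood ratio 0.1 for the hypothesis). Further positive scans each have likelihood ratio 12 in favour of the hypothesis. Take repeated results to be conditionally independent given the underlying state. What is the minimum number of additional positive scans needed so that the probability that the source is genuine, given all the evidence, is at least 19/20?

3

Prior odds = 0.115/0.885 = 23/177.
Combined Bayes factor of the evidence already in hand = 1.5 × 0.1 = 0.15.
Odds after that evidence = (23/177) × 0.15 = 23/1180.
Target odds = 0.95/0.05 = 19.
Need 12ⁿ ≥ 19 ÷ (23/1180) = 22420/23.
12² = 144 falls short of 22420/23 but 12³ = 1728 reaches it, so n = 3.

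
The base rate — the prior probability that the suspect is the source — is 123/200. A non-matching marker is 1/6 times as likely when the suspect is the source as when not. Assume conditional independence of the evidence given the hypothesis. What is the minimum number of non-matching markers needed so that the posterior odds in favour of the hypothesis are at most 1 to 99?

Prior odds = 0.615/0.385 = 123/77.
Likelihood ratio per non-matching marker = 1/6.
Target odds = 1/99.
Need (123/77) × (1/6)ⁿ ≤ 1/99, i.e. (1/6)ⁿ ≤ 7/1107.
(1/6)² = 1/36 is still above 7/1107 but (1/6)³ = 1/216 is at or below it, so n = 3.

3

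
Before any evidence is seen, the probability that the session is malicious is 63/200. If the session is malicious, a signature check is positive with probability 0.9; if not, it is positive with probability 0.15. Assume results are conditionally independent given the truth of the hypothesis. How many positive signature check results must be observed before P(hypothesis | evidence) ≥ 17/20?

2

Prior odds: 0.315 ÷ 0.685 = 63/137.
Likelihood ratio of a positive = 0.9/0.15 = 6.
Target posterior odds = 0.85/0.15 = 17/3.
Need (63/137) × 6ⁿ ≥ 17/3, i.e. 6ⁿ ≥ 2329/189.
6¹ = 6 falls short of 2329/189 but 6² = 36 reaches it, so n = 2.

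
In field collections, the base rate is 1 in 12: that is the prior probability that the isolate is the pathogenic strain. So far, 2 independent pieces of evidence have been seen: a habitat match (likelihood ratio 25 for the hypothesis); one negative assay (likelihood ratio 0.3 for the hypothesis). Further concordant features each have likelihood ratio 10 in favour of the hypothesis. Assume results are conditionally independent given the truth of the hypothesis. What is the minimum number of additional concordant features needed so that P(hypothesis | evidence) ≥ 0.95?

Prior odds = (1/12)/(11/12) = 1/11.
Combined Bayes factor of the evidence already in hand = 25 × 0.3 = 7.5.
Odds after that evidence = (1/11) × 7.5 = 15/22.
Target odds = 0.95/0.05 = 19.
Need 10ⁿ ≥ 19 ÷ (15/22) = 418/15.
10¹ = 10 falls short of 418/15 but 10² = 100 reaches it, so n = 2.

2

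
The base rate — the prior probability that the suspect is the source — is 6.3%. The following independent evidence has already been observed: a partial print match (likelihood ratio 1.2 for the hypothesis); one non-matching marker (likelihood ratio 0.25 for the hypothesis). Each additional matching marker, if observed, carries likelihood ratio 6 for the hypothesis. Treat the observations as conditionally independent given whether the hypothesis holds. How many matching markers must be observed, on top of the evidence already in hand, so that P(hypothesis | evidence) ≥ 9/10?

Prior odds = 0.063/0.937 = 63/937.
Combined Bayes factor of the evidence already in hand = 1.2 × 0.25 = 0.3.
Odds after that evidence = (63/937) × 0.3 = 189/9370.
Target odds = 0.9/0.1 = 9.
Need 6ⁿ ≥ 9 ÷ (189/9370) = 9370/21.
6³ = 216 falls short of 9370/21 but 6⁴ = 1296 reaches it, so n = 4.

4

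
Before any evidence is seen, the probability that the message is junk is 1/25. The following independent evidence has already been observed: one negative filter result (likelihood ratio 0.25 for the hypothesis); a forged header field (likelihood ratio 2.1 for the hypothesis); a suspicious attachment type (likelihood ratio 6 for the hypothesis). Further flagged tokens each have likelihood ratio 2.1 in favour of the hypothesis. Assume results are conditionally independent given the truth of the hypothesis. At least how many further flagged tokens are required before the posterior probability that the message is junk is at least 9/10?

Prior odds = 0.04/0.96 = 1/24.
Combined Bayes factor of the evidence already in hand = 0.25 × 2.1 × 6 = 3.15.
Odds after that evidence = (1/24) × 3.15 = 0.13125.
Target odds = 0.9/0.1 = 9.
Need 2.1ⁿ ≥ 9 ÷ 0.13125 = 480/7.
2.1⁵ = 4084101/100000 falls short of 480/7 but 2.1⁶ = 85766121/1000000 reaches it, so n = 6.

6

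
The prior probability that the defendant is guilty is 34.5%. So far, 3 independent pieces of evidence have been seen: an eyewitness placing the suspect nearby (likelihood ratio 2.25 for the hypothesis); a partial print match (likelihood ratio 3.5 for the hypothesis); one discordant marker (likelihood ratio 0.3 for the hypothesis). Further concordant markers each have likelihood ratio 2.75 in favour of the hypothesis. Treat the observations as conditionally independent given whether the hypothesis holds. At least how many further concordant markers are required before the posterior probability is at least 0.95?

3

Prior odds = 0.345/0.655 = 69/131.
Combined Bayes factor of the evidence already in hand = 2.25 × 3.5 × 0.3 = 2.3625.
Odds after that evidence = (69/131) × 2.3625 = 13041/10480.
Target odds = 0.95/0.05 = 19.
Need 2.75ⁿ ≥ 19 ÷ (13041/10480) = 199120/13041.
2.75² = 7.5625 falls short of 199120/13041 but 2.75³ = 20.796875 reaches it, so n = 3.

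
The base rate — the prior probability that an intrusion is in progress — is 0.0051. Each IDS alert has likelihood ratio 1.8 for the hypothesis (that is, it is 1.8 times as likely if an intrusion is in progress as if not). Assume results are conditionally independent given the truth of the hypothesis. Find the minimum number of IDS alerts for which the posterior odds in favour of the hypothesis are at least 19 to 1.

14

Prior odds = 0.0051/0.9949 = 51/9949.
Likelihood ratio per IDS alert = 1.8.
Target odds = 19.
Require 1.8ⁿ ≥ 19 ÷ (51/9949) = 189031/51.
1.8¹³ ≈2082.3 falls short of 189031/51 but 1.8¹⁴ ≈3748.13 reaches it, so n = 14.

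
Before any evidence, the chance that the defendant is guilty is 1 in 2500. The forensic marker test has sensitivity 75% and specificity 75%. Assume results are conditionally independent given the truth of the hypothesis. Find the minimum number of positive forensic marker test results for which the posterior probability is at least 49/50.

11

Prior odds = 0.0004/0.9996 = 1/2499.
False-positive rate = 1 − 0.75 = 0.25; likelihood ratio of a positive = 0.75/0.25 = 3.
Target odds: 0.98 ÷ 0.02 = 49.
Need (1/2499) × 3ⁿ ≥ 49, i.e. 3ⁿ ≥ 122451.
3¹⁰ = 59049 falls short of 122451 but 3¹¹ = 177147 reaches it, so n = 11.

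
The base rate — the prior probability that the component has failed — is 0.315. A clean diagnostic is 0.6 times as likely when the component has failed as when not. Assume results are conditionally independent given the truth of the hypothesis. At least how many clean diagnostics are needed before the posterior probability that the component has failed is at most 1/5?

2

Prior odds = 0.315/0.685 = 63/137.
Likelihood ratio per clean diagnostic = 0.6.
Target posterior odds = 0.2/0.8 = 0.25.
Require 0.6ⁿ ≤ 0.25 ÷ (63/137) = 137/252.
0.6¹ = 0.6 is still above 137/252 but 0.6² = 0.36 is at or below it, so n = 2.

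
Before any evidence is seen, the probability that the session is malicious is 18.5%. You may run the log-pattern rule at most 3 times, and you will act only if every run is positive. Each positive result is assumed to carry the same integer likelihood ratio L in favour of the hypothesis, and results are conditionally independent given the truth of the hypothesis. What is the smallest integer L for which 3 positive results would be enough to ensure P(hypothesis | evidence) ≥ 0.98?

6

Prior odds = 0.185/0.815 = 37/163.
Target odds = 0.98/0.02 = 49.
Need L³ ≥ 49 ÷ (37/163) = 7987/37.
5³ = 125 < 7987/37 ≤ 216 = 6³, so L = 6.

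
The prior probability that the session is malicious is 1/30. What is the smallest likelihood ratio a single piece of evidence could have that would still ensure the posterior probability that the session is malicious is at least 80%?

Prior odds = (1/30)/(29/30) = 1/29.
Target odds = 0.8/0.2 = 4.
Required Bayes factor = 4 ÷ (1/29) = 116.

116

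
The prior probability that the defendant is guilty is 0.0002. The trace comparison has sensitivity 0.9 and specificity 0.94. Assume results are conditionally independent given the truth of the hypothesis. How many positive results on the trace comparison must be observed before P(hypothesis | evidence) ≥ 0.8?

4

Prior odds = 0.0002/0.9998 = 1/4999.
False-positive rate = 1 − 0.94 = 0.06; likelihood ratio of a positive = 0.9/0.06 = 15.
Target odds: 0.8 ÷ 0.2 = 4.
Need (1/4999) × 15ⁿ ≥ 4, i.e. 15ⁿ ≥ 19996.
15³ = 3375 falls short of 19996 but 15⁴ = 50625 reaches it, so n = 4.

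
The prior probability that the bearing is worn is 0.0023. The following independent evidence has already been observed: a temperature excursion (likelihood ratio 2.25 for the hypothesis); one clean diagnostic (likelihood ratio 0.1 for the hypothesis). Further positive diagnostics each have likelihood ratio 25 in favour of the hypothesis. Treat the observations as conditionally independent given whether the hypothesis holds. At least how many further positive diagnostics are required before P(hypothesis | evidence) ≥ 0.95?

4

Prior odds = 0.0023/0.9977 = 23/9977.
Combined Bayes factor of the evidence already in hand = 2.25 × 0.1 = 0.225.
Odds after that evidence = (23/9977) × 0.225 = 207/399080.
Target odds = 0.95/0.05 = 19.
Need 25ⁿ ≥ 19 ÷ (207/399080) = 7582520/207.
25³ = 15625 falls short of 7582520/207 but 25⁴ = 390625 reaches it, so n = 4.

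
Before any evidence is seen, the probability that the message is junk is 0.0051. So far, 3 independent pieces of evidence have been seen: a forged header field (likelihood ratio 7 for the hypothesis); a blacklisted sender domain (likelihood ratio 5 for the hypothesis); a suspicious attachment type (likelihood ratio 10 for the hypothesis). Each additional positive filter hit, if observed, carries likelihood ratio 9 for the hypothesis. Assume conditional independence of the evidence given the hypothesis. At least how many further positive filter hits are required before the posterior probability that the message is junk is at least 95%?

Prior odds = 0.0051/0.9949 = 51/9949.
Combined Bayes factor of the evidence already in hand = 7 × 5 × 10 = 350.
Odds after that evidence = (51/9949) × 350 = 17850/9949.
Target odds = 0.95/0.05 = 19.
Need 9ⁿ ≥ 19 ÷ (17850/9949) = 189031/17850.
9¹ = 9 falls short of 189031/17850 but 9² = 81 reaches it, so n = 2.

2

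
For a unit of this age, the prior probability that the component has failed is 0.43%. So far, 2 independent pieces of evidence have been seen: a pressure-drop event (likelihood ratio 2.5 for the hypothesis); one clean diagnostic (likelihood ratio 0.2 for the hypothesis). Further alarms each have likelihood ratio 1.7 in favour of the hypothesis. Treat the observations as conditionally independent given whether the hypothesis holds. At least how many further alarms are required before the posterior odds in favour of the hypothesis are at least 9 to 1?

16

Prior odds = 0.0043/0.9957 = 43/9957.
Combined Bayes factor of the evidence already in hand = 2.5 × 0.2 = 0.5.
Odds after that evidence = (43/9957) × 0.5 = 43/19914.
Target odds = 9.
Need 1.7ⁿ ≥ 9 ÷ (43/19914) = 179226/43.
1.7¹⁵ ≈2862.42 falls short of 179226/43 but 1.7¹⁶ ≈4866.12 reaches it, so n = 16.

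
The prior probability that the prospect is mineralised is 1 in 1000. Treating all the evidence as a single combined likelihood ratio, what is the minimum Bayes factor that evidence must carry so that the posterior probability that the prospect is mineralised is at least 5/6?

4995

Prior odds = 0.001/0.999 = 1/999.
Target odds = (5/6)/(1/6) = 5.
Required Bayes factor = 5 ÷ (1/999) = 4995.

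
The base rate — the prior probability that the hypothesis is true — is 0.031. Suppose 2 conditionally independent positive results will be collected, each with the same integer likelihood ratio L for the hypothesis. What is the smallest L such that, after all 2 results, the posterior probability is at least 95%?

Prior odds = 0.031/0.969 = 31/969.
Target odds = 0.95/0.05 = 19.
Need L² ≥ 19 ÷ (31/969) = 18411/31.
24² = 576 < 18411/31 ≤ 625 = 25², so L = 25.

25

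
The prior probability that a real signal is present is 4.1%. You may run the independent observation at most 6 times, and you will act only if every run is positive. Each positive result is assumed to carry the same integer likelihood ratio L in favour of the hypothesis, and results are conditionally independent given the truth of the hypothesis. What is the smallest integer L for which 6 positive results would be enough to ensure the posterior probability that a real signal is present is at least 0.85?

3

Prior odds = 0.041/0.959 = 41/959.
Target odds = 0.85/0.15 = 17/3.
Need L⁶ ≥ 17/3 ÷ (41/959) = 16303/123.
2⁶ = 64 < 16303/123 ≤ 729 = 3⁶, so L = 3.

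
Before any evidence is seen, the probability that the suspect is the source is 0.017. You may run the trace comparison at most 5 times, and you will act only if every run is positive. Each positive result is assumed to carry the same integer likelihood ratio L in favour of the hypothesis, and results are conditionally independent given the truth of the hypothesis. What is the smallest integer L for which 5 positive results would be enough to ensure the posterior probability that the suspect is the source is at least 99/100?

Prior odds = 0.017/0.983 = 17/983.
Target odds = 0.99/0.01 = 99.
Need L⁵ ≥ 99 ÷ (17/983) = 97317/17.
5⁵ = 3125 < 97317/17 ≤ 7776 = 6⁵, so L = 6.

6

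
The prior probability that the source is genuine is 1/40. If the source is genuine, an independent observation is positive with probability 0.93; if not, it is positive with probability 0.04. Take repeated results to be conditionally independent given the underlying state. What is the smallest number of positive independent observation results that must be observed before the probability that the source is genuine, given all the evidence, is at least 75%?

2

Prior odds: 0.025 ÷ 0.975 = 1/39.
Likelihood ratio of a positive = 0.93/0.04 = 23.25.
Target posterior odds = 0.75/0.25 = 3.
Need (1/39) × 23.25ⁿ ≥ 3, i.e. 23.25ⁿ ≥ 117.
23.25¹ = 23.25 falls short of 117 but 23.25² = 540.5625 reaches it, so n = 2.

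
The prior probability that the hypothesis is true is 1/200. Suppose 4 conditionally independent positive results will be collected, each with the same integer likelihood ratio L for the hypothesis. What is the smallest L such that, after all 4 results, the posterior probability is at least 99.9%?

Prior odds = 0.005/0.995 = 1/199.
Target odds = 0.999/0.001 = 999.
Need L⁴ ≥ 999 ÷ (1/199) = 198801.
21⁴ = 194481 < 198801 ≤ 234256 = 22⁴, so L = 22.

22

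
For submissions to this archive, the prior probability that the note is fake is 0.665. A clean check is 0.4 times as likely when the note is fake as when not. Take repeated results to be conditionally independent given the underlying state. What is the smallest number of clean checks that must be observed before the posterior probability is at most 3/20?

3

Prior odds: 0.665 ÷ 0.335 = 133/67.
Likelihood ratio per clean check = 0.4.
Target posterior odds = 0.15/0.85 = 3/17.
Require 0.4ⁿ ≤ 3/17 ÷ (133/67) = 201/2261.
0.4² = 0.16 is still above 201/2261 but 0.4³ = 0.064 is at or below it, so n = 3.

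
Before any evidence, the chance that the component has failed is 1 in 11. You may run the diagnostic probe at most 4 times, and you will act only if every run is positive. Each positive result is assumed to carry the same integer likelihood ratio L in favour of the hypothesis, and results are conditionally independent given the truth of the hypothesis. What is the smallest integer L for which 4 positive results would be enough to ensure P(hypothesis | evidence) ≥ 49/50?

Prior odds = (1/11)/(10/11) = 0.1.
Target odds = 0.98/0.02 = 49.
Need L⁴ ≥ 49 ÷ 0.1 = 490.
4⁴ = 256 < 490 ≤ 625 = 5⁴, so L = 5.

5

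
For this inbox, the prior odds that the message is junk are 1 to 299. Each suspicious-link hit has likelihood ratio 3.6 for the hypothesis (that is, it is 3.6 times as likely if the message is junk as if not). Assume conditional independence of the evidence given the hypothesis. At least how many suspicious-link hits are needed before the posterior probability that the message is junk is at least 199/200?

9

Prior odds = 1/299.
Likelihood ratio per suspicious-link hit = 3.6.
Target odds: 0.995 ÷ 0.005 = 199.
Require 3.6ⁿ ≥ 199 ÷ (1/299) = 59501.
3.6⁸ ≈28211.1 falls short of 59501 but 3.6⁹ ≈101560 reaches it, so n = 9.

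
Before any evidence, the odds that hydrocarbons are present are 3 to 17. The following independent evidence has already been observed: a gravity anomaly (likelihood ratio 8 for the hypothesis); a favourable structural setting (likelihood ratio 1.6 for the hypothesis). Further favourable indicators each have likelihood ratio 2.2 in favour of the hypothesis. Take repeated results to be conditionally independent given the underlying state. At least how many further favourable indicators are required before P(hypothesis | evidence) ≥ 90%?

2

Prior odds = 3/17.
Combined Bayes factor of the evidence already in hand = 8 × 1.6 = 12.8.
Odds after that evidence = (3/17) × 12.8 = 192/85.
Target odds = 0.9/0.1 = 9.
Need 2.2ⁿ ≥ 9 ÷ (192/85) = 3.984375.
2.2¹ = 2.2 falls short of 3.984375 but 2.2² = 4.84 reaches it, so n = 2.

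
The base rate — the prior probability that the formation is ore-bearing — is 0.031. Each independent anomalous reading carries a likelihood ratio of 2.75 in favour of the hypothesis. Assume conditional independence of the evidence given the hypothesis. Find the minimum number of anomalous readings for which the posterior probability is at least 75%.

5

Prior odds: 0.031 ÷ 0.969 = 31/969.
Likelihood ratio per anomalous reading = 2.75.
Target posterior odds = 0.75/0.25 = 3.
Need (31/969) × 2.75ⁿ ≥ 3, i.e. 2.75ⁿ ≥ 2907/31.
2.75⁴ = 57.19140625 falls short of 2907/31 but 2.75⁵ = 161051/1024 reaches it, so n = 5.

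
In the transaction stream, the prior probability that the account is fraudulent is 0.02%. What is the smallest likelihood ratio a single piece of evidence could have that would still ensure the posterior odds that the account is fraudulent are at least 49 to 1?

Prior odds = 0.0002/0.9998 = 1/4999.
Target odds = 49.
Required Bayes factor = 49 ÷ (1/4999) = 244951.

244951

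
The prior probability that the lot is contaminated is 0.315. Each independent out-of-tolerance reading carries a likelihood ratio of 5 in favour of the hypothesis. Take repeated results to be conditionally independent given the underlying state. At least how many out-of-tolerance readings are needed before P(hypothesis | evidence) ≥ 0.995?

4

Prior odds: 0.315 ÷ 0.685 = 63/137.
Likelihood ratio per out-of-tolerance reading = 5.
Target odds: 0.995 ÷ 0.005 = 199.
Require 5ⁿ ≥ 199 ÷ (63/137) = 27263/63.
5³ = 125 falls short of 27263/63 but 5⁴ = 625 reaches it, so n = 4.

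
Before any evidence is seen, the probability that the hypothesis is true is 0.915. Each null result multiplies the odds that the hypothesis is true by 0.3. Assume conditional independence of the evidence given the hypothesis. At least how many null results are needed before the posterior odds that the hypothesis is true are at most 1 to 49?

6

Prior odds = 0.915/0.085 = 183/17.
Likelihood ratio per null result = 0.3.
Target odds = 1/49.
Need (183/17) × 0.3ⁿ ≤ 1/49, i.e. 0.3ⁿ ≤ 17/8967.
0.3⁵ = 243/100000 is still above 17/8967 but 0.3⁶ = 729/1000000 is at or below it, so n = 6.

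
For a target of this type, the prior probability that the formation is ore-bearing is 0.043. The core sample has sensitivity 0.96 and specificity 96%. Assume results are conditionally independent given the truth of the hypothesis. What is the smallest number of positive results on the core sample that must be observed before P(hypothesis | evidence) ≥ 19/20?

2

Prior odds = 0.043/0.957 = 43/957.
False-positive rate = 1 − 0.96 = 0.04; likelihood ratio of a positive = 0.96/0.04 = 24.
Target odds: 0.95 ÷ 0.05 = 19.
Need (43/957) × 24ⁿ ≥ 19, i.e. 24ⁿ ≥ 18183/43.
24¹ = 24 falls short of 18183/43 but 24² = 576 reaches it, so n = 2.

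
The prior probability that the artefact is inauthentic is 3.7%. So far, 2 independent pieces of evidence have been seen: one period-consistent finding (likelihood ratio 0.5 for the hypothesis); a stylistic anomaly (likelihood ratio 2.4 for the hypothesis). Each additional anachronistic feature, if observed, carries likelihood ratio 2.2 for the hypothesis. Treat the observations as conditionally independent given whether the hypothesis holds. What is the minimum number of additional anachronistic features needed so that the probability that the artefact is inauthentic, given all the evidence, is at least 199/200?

Prior odds = 0.037/0.963 = 37/963.
Combined Bayes factor of the evidence already in hand = 0.5 × 2.4 = 1.2.
Odds after that evidence = (37/963) × 1.2 = 74/1605.
Target odds = 0.995/0.005 = 199.
Need 2.2ⁿ ≥ 199 ÷ (74/1605) = 319395/74.
2.2¹⁰ ≈2655.99 falls short of 319395/74 but 2.2¹¹ ≈5843.18 reaches it, so n = 11.

11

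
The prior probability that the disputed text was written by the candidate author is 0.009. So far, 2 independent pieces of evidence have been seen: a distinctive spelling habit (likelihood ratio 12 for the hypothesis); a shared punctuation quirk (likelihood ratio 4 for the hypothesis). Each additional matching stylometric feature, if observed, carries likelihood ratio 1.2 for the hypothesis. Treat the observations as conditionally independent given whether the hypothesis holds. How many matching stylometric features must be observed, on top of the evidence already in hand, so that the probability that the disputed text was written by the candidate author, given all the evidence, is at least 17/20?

Prior odds = 0.009/0.991 = 9/991.
Combined Bayes factor of the evidence already in hand = 12 × 4 = 48.
Odds after that evidence = (9/991) × 48 = 432/991.
Target odds = 0.85/0.15 = 17/3.
Need 1.2ⁿ ≥ 17/3 ÷ (432/991) = 16847/1296.
1.2¹⁴ ≈12.8392 falls short of 16847/1296 but 1.2¹⁵ ≈15.407 reaches it, so n = 15.

15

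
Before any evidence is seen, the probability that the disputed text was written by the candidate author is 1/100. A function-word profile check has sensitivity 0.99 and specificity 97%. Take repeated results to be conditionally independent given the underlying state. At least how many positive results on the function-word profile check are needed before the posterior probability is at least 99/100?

Prior odds = 0.01/0.99 = 1/99.
False-positive rate = 1 − 0.97 = 0.03; likelihood ratio of a positive = 0.99/0.03 = 33.
Target posterior odds = 0.99/0.01 = 99.
Require 33ⁿ ≥ 99 ÷ (1/99) = 9801.
33² = 1089 falls short of 9801 but 33³ = 35937 reaches it, so n = 3.

3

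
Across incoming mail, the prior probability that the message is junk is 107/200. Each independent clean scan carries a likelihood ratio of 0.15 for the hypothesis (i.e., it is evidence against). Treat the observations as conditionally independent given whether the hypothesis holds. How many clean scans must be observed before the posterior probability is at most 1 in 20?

Prior odds = 0.535/0.465 = 107/93.
Likelihood ratio per clean scan = 0.15.
Target posterior odds = 0.05/0.95 = 1/19.
Need (107/93) × 0.15ⁿ ≤ 1/19, i.e. 0.15ⁿ ≤ 93/2033.
0.15¹ = 0.15 is still above 93/2033 but 0.15² = 0.0225 is at or below it, so n = 2.

2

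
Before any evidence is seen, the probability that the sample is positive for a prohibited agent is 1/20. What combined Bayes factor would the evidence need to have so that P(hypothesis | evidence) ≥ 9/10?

171

Prior odds = 0.05/0.95 = 1/19.
Target odds = 0.9/0.1 = 9.
Required Bayes factor = 9 ÷ (1/19) = 171.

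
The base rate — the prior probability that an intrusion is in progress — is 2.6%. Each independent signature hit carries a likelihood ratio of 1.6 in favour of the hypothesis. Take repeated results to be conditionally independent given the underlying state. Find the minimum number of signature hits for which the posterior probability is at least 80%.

Prior odds: 0.026 ÷ 0.974 = 13/487.
Likelihood ratio per signature hit = 1.6.
Target posterior odds = 0.8/0.2 = 4.
Need (13/487) × 1.6ⁿ ≥ 4, i.e. 1.6ⁿ ≥ 1948/13.
1.6¹⁰ ≈109.951 falls short of 1948/13 but 1.6¹¹ ≈175.922 reaches it, so n = 11.

11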